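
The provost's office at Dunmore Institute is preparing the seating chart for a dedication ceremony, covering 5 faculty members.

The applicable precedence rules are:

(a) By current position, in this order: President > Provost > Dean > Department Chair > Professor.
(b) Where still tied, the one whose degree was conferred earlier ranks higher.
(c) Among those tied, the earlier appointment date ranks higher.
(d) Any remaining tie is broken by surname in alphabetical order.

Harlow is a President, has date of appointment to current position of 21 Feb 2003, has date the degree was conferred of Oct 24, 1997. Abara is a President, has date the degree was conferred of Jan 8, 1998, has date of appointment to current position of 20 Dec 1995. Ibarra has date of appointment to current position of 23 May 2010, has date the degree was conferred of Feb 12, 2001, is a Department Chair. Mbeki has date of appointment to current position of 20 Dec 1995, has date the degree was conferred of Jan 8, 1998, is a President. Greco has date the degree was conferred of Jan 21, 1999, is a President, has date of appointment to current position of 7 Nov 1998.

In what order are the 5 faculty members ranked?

Harlow, Abara, Mbeki, Greco, Ibarra

By current position: Harlow, Abara, Mbeki and Greco (President); then Ibarra (Department Chair).
Among Harlow, Abara, Mbeki and Greco, by date the degree was conferred (earlier first): Harlow (Oct 24, 1997) before Abara and Mbeki (Jan 8, 1998) before Greco (Jan 21, 1999).
Abara and Mbeki both have date of appointment to current position 20 Dec 1995, so the next rule applies.
Among Abara and Mbeki, alphabetically by surname: Abara before Mbeki.
Full order: Harlow, Abara, Mbeki, Greco, Ibarra.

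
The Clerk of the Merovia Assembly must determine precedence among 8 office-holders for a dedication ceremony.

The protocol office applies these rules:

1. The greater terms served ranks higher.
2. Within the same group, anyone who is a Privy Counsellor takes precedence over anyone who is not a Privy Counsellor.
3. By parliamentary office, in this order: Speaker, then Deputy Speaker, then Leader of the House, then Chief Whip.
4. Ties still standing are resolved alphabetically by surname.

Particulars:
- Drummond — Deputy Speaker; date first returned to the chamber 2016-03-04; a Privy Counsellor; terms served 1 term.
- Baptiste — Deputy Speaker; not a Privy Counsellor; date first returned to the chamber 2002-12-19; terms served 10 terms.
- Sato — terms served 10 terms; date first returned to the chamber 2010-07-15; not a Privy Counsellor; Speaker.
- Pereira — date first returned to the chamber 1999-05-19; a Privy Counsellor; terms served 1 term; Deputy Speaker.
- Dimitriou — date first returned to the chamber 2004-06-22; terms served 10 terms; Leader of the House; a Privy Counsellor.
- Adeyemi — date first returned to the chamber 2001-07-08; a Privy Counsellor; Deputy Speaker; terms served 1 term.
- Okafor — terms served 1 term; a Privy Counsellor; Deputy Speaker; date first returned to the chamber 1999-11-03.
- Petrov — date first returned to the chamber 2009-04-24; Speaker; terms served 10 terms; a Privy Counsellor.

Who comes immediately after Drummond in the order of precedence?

By terms served (higher first): Petrov, Dimitriou, Sato and Baptiste (each 10 terms); then Adeyemi, Drummond, Okafor and Pereira (each 1 term).
Among Petrov, Dimitriou, Sato and Baptiste, a Privy Counsellor before not a Privy Counsellor: Petrov and Dimitriou (a Privy Counsellor) before Sato and Baptiste (not a Privy Counsellor).
Among Petrov and Dimitriou, by parliamentary office: Petrov (Speaker) before Dimitriou (Leader of the House).
Among Sato and Baptiste, by parliamentary office: Sato (Speaker) before Baptiste (Deputy Speaker).
Adeyemi, Drummond, Okafor and Pereira are each a Privy Counsellor, so the next rule applies.
Adeyemi, Drummond, Okafor and Pereira are each Deputy Speaker, so the next rule applies.
Among Adeyemi, Drummond, Okafor and Pereira, alphabetically by surname: Adeyemi before Drummond before Okafor before Pereira.
Order: Petrov, Dimitriou, Sato, Baptiste, Adeyemi, Drummond, Okafor, Pereira.

Okafor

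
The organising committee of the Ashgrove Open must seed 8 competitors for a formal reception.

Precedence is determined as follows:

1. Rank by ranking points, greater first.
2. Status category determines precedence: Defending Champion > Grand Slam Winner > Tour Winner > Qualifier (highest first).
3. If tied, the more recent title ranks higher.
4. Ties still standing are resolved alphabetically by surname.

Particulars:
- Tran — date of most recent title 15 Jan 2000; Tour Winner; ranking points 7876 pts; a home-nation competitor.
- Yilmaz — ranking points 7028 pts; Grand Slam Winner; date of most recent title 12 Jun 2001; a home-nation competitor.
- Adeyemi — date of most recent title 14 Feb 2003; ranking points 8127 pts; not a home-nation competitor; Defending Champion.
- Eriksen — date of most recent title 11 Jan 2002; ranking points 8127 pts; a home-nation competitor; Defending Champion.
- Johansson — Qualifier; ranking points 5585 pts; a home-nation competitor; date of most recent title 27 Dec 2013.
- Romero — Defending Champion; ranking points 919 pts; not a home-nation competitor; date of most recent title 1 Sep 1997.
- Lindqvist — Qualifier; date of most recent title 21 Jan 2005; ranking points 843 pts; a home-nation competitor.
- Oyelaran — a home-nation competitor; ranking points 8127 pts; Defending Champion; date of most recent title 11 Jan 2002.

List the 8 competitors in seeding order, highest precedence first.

By ranking points (higher first): Adeyemi, Eriksen and Oyelaran (each 8127 pts); then Tran (7876 pts); then Yilmaz (7028 pts); then Johansson (5585 pts); then Romero (919 pts); then Lindqvist (843 pts).
Adeyemi, Eriksen and Oyelaran are each Defending Champion, so the next rule applies.
Among Adeyemi, Eriksen and Oyelaran, by date of most recent title (later first): Adeyemi (14 Feb 2003) before Eriksen and Oyelaran (11 Jan 2002).
Among Eriksen and Oyelaran, alphabetically by surname: Eriksen before Oyelaran.
Full order: Adeyemi, Eriksen, Oyelaran, Tran, Yilmaz, Johansson, Romero, Lindqvist.

Adeyemi, Eriksen, Oyelaran, Tran, Yilmaz, Johansson, Romero, Lindqvist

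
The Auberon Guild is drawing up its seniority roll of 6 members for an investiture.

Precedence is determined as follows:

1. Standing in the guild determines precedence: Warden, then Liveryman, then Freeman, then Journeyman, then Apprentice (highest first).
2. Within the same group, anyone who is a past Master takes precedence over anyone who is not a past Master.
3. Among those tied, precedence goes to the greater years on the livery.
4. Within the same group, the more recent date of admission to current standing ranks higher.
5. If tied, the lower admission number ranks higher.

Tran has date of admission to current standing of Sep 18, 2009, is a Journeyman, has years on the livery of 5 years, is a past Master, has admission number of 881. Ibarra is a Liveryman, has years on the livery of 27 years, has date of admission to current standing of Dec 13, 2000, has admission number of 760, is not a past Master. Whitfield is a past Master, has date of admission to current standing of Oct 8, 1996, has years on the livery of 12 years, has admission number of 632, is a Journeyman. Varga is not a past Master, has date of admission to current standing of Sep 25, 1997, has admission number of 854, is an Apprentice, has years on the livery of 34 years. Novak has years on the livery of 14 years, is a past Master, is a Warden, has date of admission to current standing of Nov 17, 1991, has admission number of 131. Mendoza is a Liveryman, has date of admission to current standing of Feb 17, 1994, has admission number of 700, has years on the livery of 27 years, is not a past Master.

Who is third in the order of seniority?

Mendoza

By standing in the guild: Novak (Warden); then Ibarra and Mendoza (Liveryman); then Whitfield and Tran (Journeyman); then Varga (Apprentice).
Ibarra and Mendoza are each not a past Master, so the next rule applies.
Ibarra and Mendoza both have years on the livery 27 years, so the next rule applies.
Among Ibarra and Mendoza, by date of admission to current standing (later first): Ibarra (Dec 13, 2000) before Mendoza (Feb 17, 1994).
Whitfield and Tran are each a past Master, so the next rule applies.
Among Whitfield and Tran, by years on the livery (higher first): Whitfield (12 years) before Tran (5 years).
Order: Novak, Ibarra, Mendoza, Whitfield, Tran, Varga.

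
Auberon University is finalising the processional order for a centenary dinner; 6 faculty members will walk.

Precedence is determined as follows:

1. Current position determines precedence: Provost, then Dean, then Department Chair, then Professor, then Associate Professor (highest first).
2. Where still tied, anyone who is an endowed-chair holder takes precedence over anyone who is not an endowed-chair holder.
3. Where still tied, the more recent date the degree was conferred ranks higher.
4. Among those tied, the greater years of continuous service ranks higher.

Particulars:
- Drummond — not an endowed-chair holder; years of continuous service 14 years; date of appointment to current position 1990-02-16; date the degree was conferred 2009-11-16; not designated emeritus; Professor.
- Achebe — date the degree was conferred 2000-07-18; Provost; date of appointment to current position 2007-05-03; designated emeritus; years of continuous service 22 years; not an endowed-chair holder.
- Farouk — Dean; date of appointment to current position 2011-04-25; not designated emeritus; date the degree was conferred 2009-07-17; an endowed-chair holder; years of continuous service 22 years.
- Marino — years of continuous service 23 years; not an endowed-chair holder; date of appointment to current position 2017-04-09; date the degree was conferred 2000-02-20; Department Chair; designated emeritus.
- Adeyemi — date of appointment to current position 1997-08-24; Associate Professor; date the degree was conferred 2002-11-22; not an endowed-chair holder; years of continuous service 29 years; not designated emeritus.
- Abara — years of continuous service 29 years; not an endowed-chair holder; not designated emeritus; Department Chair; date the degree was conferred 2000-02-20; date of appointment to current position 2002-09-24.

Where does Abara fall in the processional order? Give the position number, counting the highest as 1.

3

By current position: Achebe (Provost); then Farouk (Dean); then Abara and Marino (Department Chair); then Drummond (Professor); then Adeyemi (Associate Professor).
Abara and Marino are each not an endowed-chair holder, so the next rule applies.
Abara and Marino both have date the degree was conferred 2000-02-20, so the next rule applies.
Among Abara and Marino, by years of continuous service (higher first): Abara (29 years) before Marino (23 years).
Order: Achebe, Farouk, Abara, Marino, Drummond, Adeyemi. So position 3.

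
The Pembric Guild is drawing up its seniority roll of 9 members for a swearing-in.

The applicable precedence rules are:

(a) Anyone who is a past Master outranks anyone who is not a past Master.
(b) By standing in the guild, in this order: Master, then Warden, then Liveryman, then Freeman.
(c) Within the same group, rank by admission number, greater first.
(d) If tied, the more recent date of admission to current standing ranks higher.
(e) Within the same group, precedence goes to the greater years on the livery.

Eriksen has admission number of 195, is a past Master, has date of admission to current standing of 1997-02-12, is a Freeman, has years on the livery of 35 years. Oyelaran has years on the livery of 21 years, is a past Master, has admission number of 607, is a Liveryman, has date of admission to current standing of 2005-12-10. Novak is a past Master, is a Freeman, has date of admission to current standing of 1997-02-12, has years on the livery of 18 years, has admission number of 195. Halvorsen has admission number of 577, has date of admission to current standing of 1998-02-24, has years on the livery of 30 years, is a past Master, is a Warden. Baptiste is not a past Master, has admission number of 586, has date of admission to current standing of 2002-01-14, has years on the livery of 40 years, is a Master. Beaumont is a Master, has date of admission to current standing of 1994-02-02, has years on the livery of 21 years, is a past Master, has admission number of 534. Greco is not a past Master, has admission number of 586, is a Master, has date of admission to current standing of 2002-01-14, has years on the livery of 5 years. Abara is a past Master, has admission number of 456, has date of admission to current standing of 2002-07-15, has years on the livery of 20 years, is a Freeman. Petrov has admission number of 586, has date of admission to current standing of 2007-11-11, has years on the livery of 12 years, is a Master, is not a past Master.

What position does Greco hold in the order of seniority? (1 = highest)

9

By the first rule: Beaumont, Halvorsen, Oyelaran, Abara, Eriksen and Novak (each a past Master); then Petrov, Baptiste and Greco (each not a past Master).
Among Beaumont, Halvorsen, Oyelaran, Abara, Eriksen and Novak, by standing in the guild: Beaumont (Master) before Halvorsen (Warden) before Oyelaran (Liveryman) before Abara, Eriksen and Novak (Freeman).
Among Abara, Eriksen and Novak, by admission number (higher first): Abara (456) before Eriksen and Novak (195).
Eriksen and Novak both have date of admission to current standing 1997-02-12, so the next rule applies.
Among Eriksen and Novak, by years on the livery (higher first): Eriksen (35 years) before Novak (18 years).
Petrov, Baptiste and Greco are each Master, so the next rule applies.
Petrov, Baptiste and Greco all have admission number 586, so the next rule applies.
Among Petrov, Baptiste and Greco, by date of admission to current standing (later first): Petrov (2007-11-11) before Baptiste and Greco (2002-01-14).
Among Baptiste and Greco, by years on the livery (higher first): Baptiste (40 years) before Greco (5 years).
Order: Beaumont, Halvorsen, Oyelaran, Abara, Eriksen, Novak, Petrov, Baptiste, Greco. So position 9.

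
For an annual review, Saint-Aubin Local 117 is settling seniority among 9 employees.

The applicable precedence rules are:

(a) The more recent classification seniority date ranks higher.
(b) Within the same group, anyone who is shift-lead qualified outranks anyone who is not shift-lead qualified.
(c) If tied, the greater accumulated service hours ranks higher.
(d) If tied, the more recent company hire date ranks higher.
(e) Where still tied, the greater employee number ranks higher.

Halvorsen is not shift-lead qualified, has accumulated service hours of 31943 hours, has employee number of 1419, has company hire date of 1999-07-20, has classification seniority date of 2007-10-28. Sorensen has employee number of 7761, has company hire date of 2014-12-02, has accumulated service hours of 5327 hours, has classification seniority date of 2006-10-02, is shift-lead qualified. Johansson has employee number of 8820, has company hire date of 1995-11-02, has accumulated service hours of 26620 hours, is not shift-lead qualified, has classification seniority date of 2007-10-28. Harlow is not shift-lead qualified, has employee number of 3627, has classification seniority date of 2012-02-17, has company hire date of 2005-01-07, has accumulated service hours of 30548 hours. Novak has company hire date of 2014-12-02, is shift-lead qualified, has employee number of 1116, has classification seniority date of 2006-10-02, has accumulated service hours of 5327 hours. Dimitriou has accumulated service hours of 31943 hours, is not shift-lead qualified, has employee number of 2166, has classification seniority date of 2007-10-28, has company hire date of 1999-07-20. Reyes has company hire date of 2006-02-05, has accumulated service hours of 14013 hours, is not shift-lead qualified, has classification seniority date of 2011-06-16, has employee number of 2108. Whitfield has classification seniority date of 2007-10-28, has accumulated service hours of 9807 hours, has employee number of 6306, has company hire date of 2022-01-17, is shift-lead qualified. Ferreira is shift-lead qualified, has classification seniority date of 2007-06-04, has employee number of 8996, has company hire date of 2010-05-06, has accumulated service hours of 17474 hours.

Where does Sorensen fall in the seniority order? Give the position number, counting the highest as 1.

8

By classification seniority date (later first): Harlow (2012-02-17); then Reyes (2011-06-16); then Whitfield, Dimitriou, Halvorsen and Johansson (each 2007-10-28); then Ferreira (2007-06-04); then Sorensen and Novak (both 2006-10-02).
Among Whitfield, Dimitriou, Halvorsen and Johansson, shift-lead qualified before not shift-lead qualified: Whitfield (shift-lead qualified) before Dimitriou, Halvorsen and Johansson (not shift-lead qualified).
Among Dimitriou, Halvorsen and Johansson, by accumulated service hours (higher first): Dimitriou and Halvorsen (31943 hours) before Johansson (26620 hours).
Dimitriou and Halvorsen both have company hire date 1999-07-20, so the next rule applies.
Among Dimitriou and Halvorsen, by employee number (higher first): Dimitriou (2166) before Halvorsen (1419).
Sorensen and Novak are each shift-lead qualified, so the next rule applies.
Sorensen and Novak both have accumulated service hours 5327 hours, so the next rule applies.
Sorensen and Novak both have company hire date 2014-12-02, so the next rule applies.
Among Sorensen and Novak, by employee number (higher first): Sorensen (7761) before Novak (1116).
Order: Harlow, Reyes, Whitfield, Dimitriou, Halvorsen, Johansson, Ferreira, Sorensen, Novak. So position 8.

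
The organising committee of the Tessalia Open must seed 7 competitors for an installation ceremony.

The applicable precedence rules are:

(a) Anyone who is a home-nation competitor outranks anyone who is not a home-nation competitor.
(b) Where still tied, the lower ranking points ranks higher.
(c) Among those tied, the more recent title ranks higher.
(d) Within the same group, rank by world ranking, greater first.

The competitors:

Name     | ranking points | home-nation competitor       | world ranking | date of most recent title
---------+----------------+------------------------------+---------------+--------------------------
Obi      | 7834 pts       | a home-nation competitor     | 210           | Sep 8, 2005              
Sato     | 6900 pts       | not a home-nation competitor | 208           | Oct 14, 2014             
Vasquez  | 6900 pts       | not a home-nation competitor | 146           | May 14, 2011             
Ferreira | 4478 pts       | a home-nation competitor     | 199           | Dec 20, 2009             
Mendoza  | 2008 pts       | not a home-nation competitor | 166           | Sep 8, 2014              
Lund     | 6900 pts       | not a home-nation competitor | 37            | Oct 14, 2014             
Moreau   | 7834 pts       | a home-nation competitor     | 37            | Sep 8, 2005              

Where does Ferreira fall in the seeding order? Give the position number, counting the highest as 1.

1

By the first rule: Ferreira, Obi and Moreau (each a home-nation competitor); then Mendoza, Sato, Lund and Vasquez (each not a home-nation competitor).
Among Ferreira, Obi and Moreau, by ranking points (lower first): Ferreira (4478 pts) before Obi and Moreau (7834 pts).
Obi and Moreau both have date of most recent title Sep 8, 2005, so the next rule applies.
Among Obi and Moreau, by world ranking (higher first): Obi (210) before Moreau (37).
Among Mendoza, Sato, Lund and Vasquez, by ranking points (lower first): Mendoza (2008 pts) before Sato, Lund and Vasquez (6900 pts).
Among Sato, Lund and Vasquez, by date of most recent title (later first): Sato and Lund (Oct 14, 2014) before Vasquez (May 14, 2011).
Among Sato and Lund, by world ranking (higher first): Sato (208) before Lund (37).
Order: Ferreira, Obi, Moreau, Mendoza, Sato, Lund, Vasquez. So position 1.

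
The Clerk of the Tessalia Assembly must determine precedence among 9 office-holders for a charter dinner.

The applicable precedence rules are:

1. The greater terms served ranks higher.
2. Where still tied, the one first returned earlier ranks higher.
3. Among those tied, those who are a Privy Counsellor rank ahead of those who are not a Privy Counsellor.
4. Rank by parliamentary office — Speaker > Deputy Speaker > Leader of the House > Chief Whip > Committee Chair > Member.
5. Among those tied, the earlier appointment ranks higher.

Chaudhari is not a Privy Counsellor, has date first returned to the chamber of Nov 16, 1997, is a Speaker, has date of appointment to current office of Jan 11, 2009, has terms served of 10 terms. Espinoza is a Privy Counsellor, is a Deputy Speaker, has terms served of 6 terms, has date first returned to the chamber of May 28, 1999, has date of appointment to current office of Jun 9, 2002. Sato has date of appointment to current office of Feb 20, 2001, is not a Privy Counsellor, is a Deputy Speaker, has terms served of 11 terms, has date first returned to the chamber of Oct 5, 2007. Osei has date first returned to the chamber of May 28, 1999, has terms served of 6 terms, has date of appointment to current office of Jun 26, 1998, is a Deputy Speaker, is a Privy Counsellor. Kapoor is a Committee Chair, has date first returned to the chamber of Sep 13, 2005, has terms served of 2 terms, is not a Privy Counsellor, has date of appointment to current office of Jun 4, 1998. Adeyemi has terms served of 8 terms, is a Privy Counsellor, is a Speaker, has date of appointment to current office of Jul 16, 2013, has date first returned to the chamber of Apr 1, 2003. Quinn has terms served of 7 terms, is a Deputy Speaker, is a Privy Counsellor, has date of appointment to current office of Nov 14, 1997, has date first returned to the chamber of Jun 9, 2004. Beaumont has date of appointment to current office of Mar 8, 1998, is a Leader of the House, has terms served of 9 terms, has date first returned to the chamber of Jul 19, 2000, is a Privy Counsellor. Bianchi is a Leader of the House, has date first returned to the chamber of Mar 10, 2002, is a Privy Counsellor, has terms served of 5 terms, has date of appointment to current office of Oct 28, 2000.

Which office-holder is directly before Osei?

By terms served (higher first): Sato (11 terms); then Chaudhari (10 terms); then Beaumont (9 terms); then Adeyemi (8 terms); then Quinn (7 terms); then Osei and Espinoza (both 6 terms); then Bianchi (5 terms); then Kapoor (2 terms).
Osei and Espinoza both have date first returned to the chamber May 28, 1999, so the next rule applies.
Osei and Espinoza are each a Privy Counsellor, so the next rule applies.
Osei and Espinoza are each Deputy Speaker, so the next rule applies.
Among Osei and Espinoza, by date of appointment to current office (earlier first): Osei (Jun 26, 1998) before Espinoza (Jun 9, 2002).
Order: Sato, Chaudhari, Beaumont, Adeyemi, Quinn, Osei, Espinoza, Bianchi, Kapoor.

Quinn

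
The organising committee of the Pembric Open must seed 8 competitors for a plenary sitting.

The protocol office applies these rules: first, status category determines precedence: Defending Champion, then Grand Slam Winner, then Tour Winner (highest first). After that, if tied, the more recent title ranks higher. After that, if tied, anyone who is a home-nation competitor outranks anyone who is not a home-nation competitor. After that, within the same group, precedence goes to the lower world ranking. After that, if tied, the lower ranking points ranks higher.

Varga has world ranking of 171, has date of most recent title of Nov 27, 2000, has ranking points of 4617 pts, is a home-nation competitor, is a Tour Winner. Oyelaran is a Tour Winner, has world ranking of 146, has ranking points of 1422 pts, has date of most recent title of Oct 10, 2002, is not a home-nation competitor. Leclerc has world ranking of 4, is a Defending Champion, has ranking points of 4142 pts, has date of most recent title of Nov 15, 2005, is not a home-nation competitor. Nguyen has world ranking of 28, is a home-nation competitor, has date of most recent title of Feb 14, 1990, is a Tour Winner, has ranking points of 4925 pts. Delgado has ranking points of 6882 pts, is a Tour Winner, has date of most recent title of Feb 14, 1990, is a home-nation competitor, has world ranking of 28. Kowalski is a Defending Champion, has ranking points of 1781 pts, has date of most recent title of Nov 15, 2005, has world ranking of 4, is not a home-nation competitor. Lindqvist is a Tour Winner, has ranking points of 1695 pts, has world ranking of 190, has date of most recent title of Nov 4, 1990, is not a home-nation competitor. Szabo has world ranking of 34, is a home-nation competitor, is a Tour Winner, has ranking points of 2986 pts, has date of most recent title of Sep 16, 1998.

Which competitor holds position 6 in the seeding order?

Lindqvist

By status category: Kowalski and Leclerc (Defending Champion); then Oyelaran, Varga, Szabo, Lindqvist, Nguyen and Delgado (Tour Winner).
Kowalski and Leclerc both have date of most recent title Nov 15, 2005, so the next rule applies.
Kowalski and Leclerc are each not a home-nation competitor, so the next rule applies.
Kowalski and Leclerc both have world ranking 4, so the next rule applies.
Among Kowalski and Leclerc, by ranking points (lower first): Kowalski (1781 pts) before Leclerc (4142 pts).
Among Oyelaran, Varga, Szabo, Lindqvist, Nguyen and Delgado, by date of most recent title (later first): Oyelaran (Oct 10, 2002) before Varga (Nov 27, 2000) before Szabo (Sep 16, 1998) before Lindqvist (Nov 4, 1990) before Nguyen and Delgado (Feb 14, 1990).
Nguyen and Delgado are each a home-nation competitor, so the next rule applies.
Nguyen and Delgado both have world ranking 28, so the next rule applies.
Among Nguyen and Delgado, by ranking points (lower first): Nguyen (4925 pts) before Delgado (6882 pts).
Order: Kowalski, Leclerc, Oyelaran, Varga, Szabo, Lindqvist, Nguyen, Delgado.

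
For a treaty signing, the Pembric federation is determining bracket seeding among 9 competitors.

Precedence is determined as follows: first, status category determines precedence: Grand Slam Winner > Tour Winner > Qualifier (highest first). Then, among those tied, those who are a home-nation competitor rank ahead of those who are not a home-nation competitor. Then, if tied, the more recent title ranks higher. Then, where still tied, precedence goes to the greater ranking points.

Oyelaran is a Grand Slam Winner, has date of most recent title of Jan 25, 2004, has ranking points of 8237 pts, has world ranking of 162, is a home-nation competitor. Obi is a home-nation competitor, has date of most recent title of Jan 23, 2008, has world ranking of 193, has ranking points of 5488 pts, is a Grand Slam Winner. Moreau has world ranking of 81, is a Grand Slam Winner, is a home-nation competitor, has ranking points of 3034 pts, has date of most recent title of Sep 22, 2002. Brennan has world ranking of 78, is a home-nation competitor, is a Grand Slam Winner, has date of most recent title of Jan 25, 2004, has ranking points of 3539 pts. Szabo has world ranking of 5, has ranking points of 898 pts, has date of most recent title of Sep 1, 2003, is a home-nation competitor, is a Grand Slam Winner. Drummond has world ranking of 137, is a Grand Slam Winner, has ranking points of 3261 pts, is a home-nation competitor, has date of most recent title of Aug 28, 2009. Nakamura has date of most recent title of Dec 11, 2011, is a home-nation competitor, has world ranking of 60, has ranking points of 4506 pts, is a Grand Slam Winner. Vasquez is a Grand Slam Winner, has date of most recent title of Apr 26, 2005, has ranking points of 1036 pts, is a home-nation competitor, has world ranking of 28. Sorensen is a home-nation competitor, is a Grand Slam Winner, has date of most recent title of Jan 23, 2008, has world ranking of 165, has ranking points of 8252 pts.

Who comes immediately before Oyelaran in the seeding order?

By status category: Nakamura, Drummond, Sorensen, Obi, Vasquez, Oyelaran, Brennan, Szabo and Moreau (Grand Slam Winner).
Nakamura, Drummond, Sorensen, Obi, Vasquez, Oyelaran, Brennan, Szabo and Moreau are each a home-nation competitor, so the next rule applies.
Among Nakamura, Drummond, Sorensen, Obi, Vasquez, Oyelaran, Brennan, Szabo and Moreau, by date of most recent title (later first): Nakamura (Dec 11, 2011) before Drummond (Aug 28, 2009) before Sorensen and Obi (Jan 23, 2008) before Vasquez (Apr 26, 2005) before Oyelaran and Brennan (Jan 25, 2004) before Szabo (Sep 1, 2003) before Moreau (Sep 22, 2002).
Among Sorensen and Obi, by ranking points (higher first): Sorensen (8252 pts) before Obi (5488 pts).
Among Oyelaran and Brennan, by ranking points (higher first): Oyelaran (8237 pts) before Brennan (3539 pts).
Order: Nakamura, Drummond, Sorensen, Obi, Vasquez, Oyelaran, Brennan, Szabo, Moreau.

Vasquez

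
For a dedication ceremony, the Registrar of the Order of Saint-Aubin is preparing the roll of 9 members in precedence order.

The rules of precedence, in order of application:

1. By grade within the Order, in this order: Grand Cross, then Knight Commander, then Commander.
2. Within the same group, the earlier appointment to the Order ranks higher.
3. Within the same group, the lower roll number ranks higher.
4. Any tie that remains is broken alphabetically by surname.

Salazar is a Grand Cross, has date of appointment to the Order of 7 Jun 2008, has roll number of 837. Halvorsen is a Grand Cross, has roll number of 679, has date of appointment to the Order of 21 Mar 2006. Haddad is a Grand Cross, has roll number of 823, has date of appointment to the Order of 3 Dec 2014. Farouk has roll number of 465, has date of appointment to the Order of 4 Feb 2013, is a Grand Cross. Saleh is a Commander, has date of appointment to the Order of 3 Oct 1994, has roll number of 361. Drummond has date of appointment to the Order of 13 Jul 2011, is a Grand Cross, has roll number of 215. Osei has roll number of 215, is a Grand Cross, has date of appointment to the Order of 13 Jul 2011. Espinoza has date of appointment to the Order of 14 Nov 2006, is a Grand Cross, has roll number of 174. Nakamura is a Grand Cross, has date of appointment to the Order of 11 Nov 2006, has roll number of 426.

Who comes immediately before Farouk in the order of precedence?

Osei

By grade within the Order: Halvorsen, Nakamura, Espinoza, Salazar, Drummond, Osei, Farouk and Haddad (Grand Cross); then Saleh (Commander).
Among Halvorsen, Nakamura, Espinoza, Salazar, Drummond, Osei, Farouk and Haddad, by date of appointment to the Order (earlier first): Halvorsen (21 Mar 2006) before Nakamura (11 Nov 2006) before Espinoza (14 Nov 2006) before Salazar (7 Jun 2008) before Drummond and Osei (13 Jul 2011) before Farouk (4 Feb 2013) before Haddad (3 Dec 2014).
Drummond and Osei both have roll number 215, so the next rule applies.
Among Drummond and Osei, alphabetically by surname: Drummond before Osei.
Order: Halvorsen, Nakamura, Espinoza, Salazar, Drummond, Osei, Farouk, Haddad, Saleh.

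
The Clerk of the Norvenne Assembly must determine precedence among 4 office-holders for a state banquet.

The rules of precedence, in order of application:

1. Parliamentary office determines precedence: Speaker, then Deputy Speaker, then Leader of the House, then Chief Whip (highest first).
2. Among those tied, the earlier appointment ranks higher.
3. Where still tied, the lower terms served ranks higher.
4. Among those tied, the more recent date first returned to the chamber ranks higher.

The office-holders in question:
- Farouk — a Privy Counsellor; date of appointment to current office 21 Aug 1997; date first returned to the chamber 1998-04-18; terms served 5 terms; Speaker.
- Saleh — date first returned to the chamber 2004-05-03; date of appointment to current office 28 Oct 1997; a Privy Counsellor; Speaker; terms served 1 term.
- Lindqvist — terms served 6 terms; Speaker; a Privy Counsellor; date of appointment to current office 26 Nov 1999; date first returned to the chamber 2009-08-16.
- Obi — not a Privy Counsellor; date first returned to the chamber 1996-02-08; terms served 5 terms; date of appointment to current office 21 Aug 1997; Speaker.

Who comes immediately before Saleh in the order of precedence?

By parliamentary office: Farouk, Obi, Saleh and Lindqvist (Speaker).
Among Farouk, Obi, Saleh and Lindqvist, by date of appointment to current office (earlier first): Farouk and Obi (21 Aug 1997) before Saleh (28 Oct 1997) before Lindqvist (26 Nov 1999).
Farouk and Obi both have terms served 5 terms, so the next rule applies.
Among Farouk and Obi, by date first returned to the chamber (later first): Farouk (1998-04-18) before Obi (1996-02-08).
Order: Farouk, Obi, Saleh, Lindqvist.

Obi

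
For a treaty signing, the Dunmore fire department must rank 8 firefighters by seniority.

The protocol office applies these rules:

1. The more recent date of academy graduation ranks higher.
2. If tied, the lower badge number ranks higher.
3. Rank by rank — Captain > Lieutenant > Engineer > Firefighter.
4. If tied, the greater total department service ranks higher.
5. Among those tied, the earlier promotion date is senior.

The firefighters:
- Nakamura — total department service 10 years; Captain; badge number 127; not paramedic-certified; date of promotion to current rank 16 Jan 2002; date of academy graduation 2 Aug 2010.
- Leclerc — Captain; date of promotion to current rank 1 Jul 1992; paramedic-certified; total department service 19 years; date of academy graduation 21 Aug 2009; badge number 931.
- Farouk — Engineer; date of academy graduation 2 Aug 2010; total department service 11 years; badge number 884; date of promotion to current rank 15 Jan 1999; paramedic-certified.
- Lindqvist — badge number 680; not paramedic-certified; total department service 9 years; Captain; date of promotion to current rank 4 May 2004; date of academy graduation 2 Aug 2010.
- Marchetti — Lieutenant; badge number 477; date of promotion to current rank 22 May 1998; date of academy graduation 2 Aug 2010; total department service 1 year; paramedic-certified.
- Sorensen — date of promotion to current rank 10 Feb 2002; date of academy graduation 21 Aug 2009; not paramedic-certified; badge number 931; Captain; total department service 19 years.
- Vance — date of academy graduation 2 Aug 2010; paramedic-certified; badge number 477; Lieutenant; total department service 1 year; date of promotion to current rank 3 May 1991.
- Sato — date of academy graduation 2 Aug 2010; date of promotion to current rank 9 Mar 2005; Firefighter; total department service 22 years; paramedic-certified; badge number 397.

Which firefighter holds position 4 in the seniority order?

Marchetti

By date of academy graduation (later first): Nakamura, Sato, Vance, Marchetti, Lindqvist and Farouk (each 2 Aug 2010); then Leclerc and Sorensen (both 21 Aug 2009).
Among Nakamura, Sato, Vance, Marchetti, Lindqvist and Farouk, by badge number (lower first): Nakamura (127) before Sato (397) before Vance and Marchetti (477) before Lindqvist (680) before Farouk (884).
Vance and Marchetti are each Lieutenant, so the next rule applies.
Vance and Marchetti both have total department service 1 year, so the next rule applies.
Among Vance and Marchetti, by date of promotion to current rank (earlier first): Vance (3 May 1991) before Marchetti (22 May 1998).
Leclerc and Sorensen both have badge number 931, so the next rule applies.
Leclerc and Sorensen are each Captain, so the next rule applies.
Leclerc and Sorensen both have total department service 19 years, so the next rule applies.
Among Leclerc and Sorensen, by date of promotion to current rank (earlier first): Leclerc (1 Jul 1992) before Sorensen (10 Feb 2002).
Order: Nakamura, Sato, Vance, Marchetti, Lindqvist, Farouk, Leclerc, Sorensen.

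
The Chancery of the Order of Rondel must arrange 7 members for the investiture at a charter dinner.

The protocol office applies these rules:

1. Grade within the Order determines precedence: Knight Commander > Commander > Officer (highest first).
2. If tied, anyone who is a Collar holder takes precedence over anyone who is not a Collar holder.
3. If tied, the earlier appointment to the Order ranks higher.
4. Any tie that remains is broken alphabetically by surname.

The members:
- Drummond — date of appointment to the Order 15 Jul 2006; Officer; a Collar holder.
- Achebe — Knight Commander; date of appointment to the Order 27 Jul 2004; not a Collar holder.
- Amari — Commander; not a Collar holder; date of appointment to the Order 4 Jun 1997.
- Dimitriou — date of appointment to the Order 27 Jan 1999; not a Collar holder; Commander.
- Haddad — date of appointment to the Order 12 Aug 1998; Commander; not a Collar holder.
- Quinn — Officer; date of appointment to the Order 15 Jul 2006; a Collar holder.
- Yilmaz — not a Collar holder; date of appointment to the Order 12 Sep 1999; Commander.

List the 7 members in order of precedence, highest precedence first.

By grade within the Order: Achebe (Knight Commander); then Amari, Haddad, Dimitriou and Yilmaz (Commander); then Drummond and Quinn (Officer).
Amari, Haddad, Dimitriou and Yilmaz are each not a Collar holder, so the next rule applies.
Among Amari, Haddad, Dimitriou and Yilmaz, by date of appointment to the Order (earlier first): Amari (4 Jun 1997) before Haddad (12 Aug 1998) before Dimitriou (27 Jan 1999) before Yilmaz (12 Sep 1999).
Drummond and Quinn are each a Collar holder, so the next rule applies.
Drummond and Quinn both have date of appointment to the Order 15 Jul 2006, so the next rule applies.
Among Drummond and Quinn, alphabetically by surname: Drummond before Quinn.
Full order: Achebe, Amari, Haddad, Dimitriou, Yilmaz, Drummond, Quinn.

Achebe, Amari, Haddad, Dimitriou, Yilmaz, Drummond, Quinn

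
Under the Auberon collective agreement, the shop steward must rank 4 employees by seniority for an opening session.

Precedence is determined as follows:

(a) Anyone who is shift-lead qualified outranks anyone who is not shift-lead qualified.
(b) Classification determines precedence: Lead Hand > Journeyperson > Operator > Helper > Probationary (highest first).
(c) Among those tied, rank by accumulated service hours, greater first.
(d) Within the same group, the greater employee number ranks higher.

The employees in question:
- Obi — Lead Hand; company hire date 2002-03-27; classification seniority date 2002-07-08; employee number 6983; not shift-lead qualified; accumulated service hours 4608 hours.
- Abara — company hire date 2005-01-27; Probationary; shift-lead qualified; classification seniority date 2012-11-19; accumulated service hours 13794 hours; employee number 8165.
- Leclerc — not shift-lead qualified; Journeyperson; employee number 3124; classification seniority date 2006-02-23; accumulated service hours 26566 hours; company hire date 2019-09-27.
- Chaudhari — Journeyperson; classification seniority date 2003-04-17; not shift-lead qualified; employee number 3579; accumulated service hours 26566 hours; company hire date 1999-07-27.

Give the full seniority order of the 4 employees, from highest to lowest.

Abara, Obi, Chaudhari, Leclerc

By the first rule: Abara (shift-lead qualified); then Obi, Chaudhari and Leclerc (each not shift-lead qualified).
Among Obi, Chaudhari and Leclerc, by classification: Obi (Lead Hand) before Chaudhari and Leclerc (Journeyperson).
Chaudhari and Leclerc both have accumulated service hours 26566 hours, so the next rule applies.
Among Chaudhari and Leclerc, by employee number (higher first): Chaudhari (3579) before Leclerc (3124).
Full order: Abara, Obi, Chaudhari, Leclerc.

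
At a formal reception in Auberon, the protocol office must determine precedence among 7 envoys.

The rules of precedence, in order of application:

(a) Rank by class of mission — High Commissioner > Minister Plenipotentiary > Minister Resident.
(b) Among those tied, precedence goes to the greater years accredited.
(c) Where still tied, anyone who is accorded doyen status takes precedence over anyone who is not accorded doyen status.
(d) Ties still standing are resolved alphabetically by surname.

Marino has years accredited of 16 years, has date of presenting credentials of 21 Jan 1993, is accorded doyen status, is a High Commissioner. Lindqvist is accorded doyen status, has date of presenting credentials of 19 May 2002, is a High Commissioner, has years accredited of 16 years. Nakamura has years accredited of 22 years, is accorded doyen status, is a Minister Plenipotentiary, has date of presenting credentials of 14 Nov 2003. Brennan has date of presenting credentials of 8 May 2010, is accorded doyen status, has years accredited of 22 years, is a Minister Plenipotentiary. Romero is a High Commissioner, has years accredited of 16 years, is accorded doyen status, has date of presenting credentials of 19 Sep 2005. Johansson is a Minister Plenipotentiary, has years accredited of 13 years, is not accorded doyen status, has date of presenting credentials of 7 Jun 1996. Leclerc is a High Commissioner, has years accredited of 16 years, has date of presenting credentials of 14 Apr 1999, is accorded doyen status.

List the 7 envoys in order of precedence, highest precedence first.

By class of mission: Leclerc, Lindqvist, Marino and Romero (High Commissioner); then Brennan, Nakamura and Johansson (Minister Plenipotentiary).
Leclerc, Lindqvist, Marino and Romero all have years accredited 16 years, so the next rule applies.
Leclerc, Lindqvist, Marino and Romero are each accorded doyen status, so the next rule applies.
Among Leclerc, Lindqvist, Marino and Romero, alphabetically by surname: Leclerc before Lindqvist before Marino before Romero.
Among Brennan, Nakamura and Johansson, by years accredited (higher first): Brennan and Nakamura (22 years) before Johansson (13 years).
Brennan and Nakamura are each accorded doyen status, so the next rule applies.
Among Brennan and Nakamura, alphabetically by surname: Brennan before Nakamura.
Full order: Leclerc, Lindqvist, Marino, Romero, Brennan, Nakamura, Johansson.

Leclerc, Lindqvist, Marino, Romero, Brennan, Nakamura, Johansson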